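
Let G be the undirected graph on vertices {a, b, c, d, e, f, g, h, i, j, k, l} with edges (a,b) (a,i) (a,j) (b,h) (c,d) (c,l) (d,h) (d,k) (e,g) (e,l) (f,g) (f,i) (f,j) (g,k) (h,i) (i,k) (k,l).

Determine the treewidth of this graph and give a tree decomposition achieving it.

Treewidth 3.
One optimal decomposition is:
Bags: B1 = {c, e, g, l}  B2 = {c, g, k, l}  B3 = {c, d, g, k}  B4 = {d, f, g, k}  B5 = {d, f, i, k}  B6 = {d, f, h, i}  B7 = {f, h, i, j}  B8 = {a, h, i, j}  B9 = {a, b, h, j}
Tree: B1–B2, B2–B3, B3–B4, B4–B5, B5–B6, B6–B7, B7–B8, B8–B9

The largest bag has 4 vertices, giving width 3; this decomposition certifies tw(G) ≤ 3. For the lower bound: the 4 vertex sets {c,e,l}, {g}, {k}, {d,f,h,i} are disjoint, each induces a connected subgraph, and every pair is joined by at least one edge of G. Contracting each set to a single vertex therefore yields K_{4} as a minor, and since treewidth is minor-monotone, tw(G) ≥ tw(K_{4}) = 3. Hence tw(G) = 3 exactly.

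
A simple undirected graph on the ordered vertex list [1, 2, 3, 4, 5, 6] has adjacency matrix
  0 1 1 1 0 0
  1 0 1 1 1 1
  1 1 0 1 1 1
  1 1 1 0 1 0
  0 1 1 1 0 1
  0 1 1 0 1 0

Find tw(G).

A width-3 tree decomposition is:
Bags: B1 = {2, 3, 4, 5}  B2 = {2, 3, 5, 6}  B3 = {1, 2, 3, 4}
Tree: B1–B2, B1–B3
The largest bag has 4 vertices, giving width 3; this decomposition certifies tw(G) ≤ 3. Conversely, {1, 2, 3, 4} is a clique of size 4, and the vertices of any clique must share a bag in every tree decomposition; so some bag has ≥ 4 vertices and tw(G) ≥ 3. Combining the bounds, tw(G) = 3.

3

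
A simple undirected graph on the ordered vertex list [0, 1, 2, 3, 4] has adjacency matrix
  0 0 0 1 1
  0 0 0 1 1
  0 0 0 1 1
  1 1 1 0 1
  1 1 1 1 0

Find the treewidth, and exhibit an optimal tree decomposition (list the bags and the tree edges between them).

Treewidth 2.
One optimal decomposition is:
Bags: B1 = {1, 3, 4}  B2 = {0, 3, 4}  B3 = {2, 3, 4}
Tree: B1–B2, B2–B3

Each bag holds 3 vertices, so the decomposition has width 2, which upper-bounds the treewidth. For the lower bound, the 3 vertices {0, 3, 4} are pairwise adjacent, and any tree decomposition puts a clique entirely inside one bag — forcing width ≥ 2. Hence tw(G) = 2 exactly.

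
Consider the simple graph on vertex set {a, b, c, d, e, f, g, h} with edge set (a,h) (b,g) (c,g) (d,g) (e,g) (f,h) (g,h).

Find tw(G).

A width-1 tree decomposition is:
Bags: B1 = {g, h}  B2 = {d, g}  B3 = {a, h}  B4 = {f, h}  B5 = {c, g}  B6 = {b, g}  B7 = {e, g}
Tree: B1–B2, B1–B3, B1–B4, B2–B5, B5–B6, B2–B7
Every bag has size at most 2, so the width is 2 − 1 = 1 and tw(G) ≤ 1. Since G has at least one edge (e.g. g–h), it is not an edgeless graph, so tw(G) ≥ 1. Therefore the treewidth is 1.

1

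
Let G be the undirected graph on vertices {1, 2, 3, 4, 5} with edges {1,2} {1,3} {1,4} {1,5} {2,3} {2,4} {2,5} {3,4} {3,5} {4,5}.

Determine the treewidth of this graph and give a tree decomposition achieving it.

A single bag containing all 5 vertices is trivially a valid decomposition of width 4. On the other hand G contains the 5-clique {1, 2, 3, 4, 5}. A clique must lie in a single bag of any decomposition, so no decomposition can have width below 4. Therefore the treewidth is 4.

Treewidth 4.
Bags: B1 = {1, 2, 3, 4, 5}
Tree: (single bag)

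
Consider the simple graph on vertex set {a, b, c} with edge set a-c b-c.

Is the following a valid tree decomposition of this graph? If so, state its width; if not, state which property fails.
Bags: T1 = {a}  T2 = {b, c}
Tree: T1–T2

No — edge (c,a) lies in no bag.

A tree decomposition must satisfy three properties: every vertex lies in some bag; for every edge, both endpoints lie together in some bag; and for every vertex, the bags containing it form a connected subtree. Here edge (c,a) lies in no bag, so the decomposition is invalid.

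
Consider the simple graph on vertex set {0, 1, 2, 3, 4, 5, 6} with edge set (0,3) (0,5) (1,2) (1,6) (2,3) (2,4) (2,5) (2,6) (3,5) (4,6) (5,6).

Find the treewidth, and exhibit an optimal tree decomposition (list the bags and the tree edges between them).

Every bag has size at most 3, so the width is 3 − 1 = 2 and tw(G) ≤ 2. On the other hand G contains the 3-clique {0, 3, 5}. A clique must lie in a single bag of any decomposition, so no decomposition can have width below 2. The upper and lower bounds meet at 2, so that is the treewidth.

Treewidth 2.
One such decomposition:
Bags: B1 = {1, 2, 6}  B2 = {2, 4, 6}  B3 = {2, 5, 6}  B4 = {2, 3, 5}  B5 = {0, 3, 5}
Tree: B1–B2, B1–B3, B3–B4, B4–B5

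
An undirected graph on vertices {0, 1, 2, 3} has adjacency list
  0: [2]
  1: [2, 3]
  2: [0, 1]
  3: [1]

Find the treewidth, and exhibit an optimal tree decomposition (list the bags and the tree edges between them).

Each bag holds 2 vertices, so the decomposition has width 1, which upper-bounds the treewidth. Since G has at least one edge (e.g. 1–2), it is not an edgeless graph, so tw(G) ≥ 1. Hence tw(G) = 1 exactly.

Treewidth 1.
Bags: B1 = {1, 2}  B2 = {1, 3}  B3 = {0, 2}
Tree: B1–B2, B1–B3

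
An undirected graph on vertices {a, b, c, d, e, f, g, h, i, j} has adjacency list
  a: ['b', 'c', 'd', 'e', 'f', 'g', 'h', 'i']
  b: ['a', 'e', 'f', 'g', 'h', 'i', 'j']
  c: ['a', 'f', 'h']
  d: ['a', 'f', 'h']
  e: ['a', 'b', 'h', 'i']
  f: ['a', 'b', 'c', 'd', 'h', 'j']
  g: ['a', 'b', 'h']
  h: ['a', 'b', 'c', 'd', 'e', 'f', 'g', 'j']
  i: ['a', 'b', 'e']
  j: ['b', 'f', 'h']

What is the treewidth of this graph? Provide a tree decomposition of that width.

The largest bag has 4 vertices, giving width 3; this decomposition certifies tw(G) ≤ 3. On the other hand G contains the 4-clique {b, f, h, j}. A clique must lie in a single bag of any decomposition, so no decomposition can have width below 3. Hence tw(G) = 3 exactly.

Treewidth 3.
One optimal decomposition is:
Bags: B1 = {a, b, f, h}  B2 = {a, b, e, h}  B3 = {a, d, f, h}  B4 = {b, f, h, j}  B5 = {a, b, e, i}  B6 = {a, c, f, h}  B7 = {a, b, g, h}
Tree: B1–B2, B1–B3, B1–B4, B2–B5, B1–B6, B1–B7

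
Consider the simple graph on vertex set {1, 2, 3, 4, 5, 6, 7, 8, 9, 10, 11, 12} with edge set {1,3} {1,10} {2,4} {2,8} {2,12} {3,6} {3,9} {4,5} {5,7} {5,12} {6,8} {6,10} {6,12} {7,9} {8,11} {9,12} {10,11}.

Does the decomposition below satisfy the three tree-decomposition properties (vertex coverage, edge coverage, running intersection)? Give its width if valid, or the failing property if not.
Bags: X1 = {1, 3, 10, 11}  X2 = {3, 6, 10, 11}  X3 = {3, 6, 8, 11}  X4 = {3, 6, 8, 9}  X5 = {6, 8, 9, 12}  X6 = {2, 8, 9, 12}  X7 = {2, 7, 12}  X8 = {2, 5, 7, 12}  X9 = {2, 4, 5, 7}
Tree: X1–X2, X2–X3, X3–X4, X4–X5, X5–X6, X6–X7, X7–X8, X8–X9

No — edge (9,7) lies in no bag.

A tree decomposition must satisfy three properties: every vertex lies in some bag; for every edge, both endpoints lie together in some bag; and for every vertex, the bags containing it form a connected subtree. Here edge (9,7) lies in no bag, so the decomposition is invalid.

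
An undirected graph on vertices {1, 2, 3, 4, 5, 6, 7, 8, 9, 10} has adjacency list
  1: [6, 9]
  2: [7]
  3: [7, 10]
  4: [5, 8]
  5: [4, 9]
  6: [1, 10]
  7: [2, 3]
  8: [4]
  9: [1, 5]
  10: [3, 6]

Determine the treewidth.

A width-1 tree decomposition is:
Bags: B1 = {4, 8}  B2 = {4, 5}  B3 = {5, 9}  B4 = {1, 9}  B5 = {1, 6}  B6 = {6, 10}  B7 = {3, 10}  B8 = {3, 7}  B9 = {2, 7}
Tree: B1–B2, B2–B3, B3–B4, B4–B5, B5–B6, B6–B7, B7–B8, B8–B9
Each bag holds 2 vertices, so the decomposition has width 1, which upper-bounds the treewidth. Any graph with an edge has treewidth ≥ 1, and G has the edge 8–4. Hence tw(G) = 1 exactly.

1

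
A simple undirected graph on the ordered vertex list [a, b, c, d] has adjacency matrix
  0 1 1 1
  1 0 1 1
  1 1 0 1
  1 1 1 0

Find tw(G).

3

A width-3 tree decomposition is:
Bags: B1 = {a, b, c, d}
Tree: (single bag)
With just one bag of size 4, the width is 4 − 1 = 3, so tw(G) ≤ 3. For the lower bound, the 4 vertices {a, b, c, d} are pairwise adjacent, and any tree decomposition puts a clique entirely inside one bag — forcing width ≥ 3. Combining the bounds, tw(G) = 3.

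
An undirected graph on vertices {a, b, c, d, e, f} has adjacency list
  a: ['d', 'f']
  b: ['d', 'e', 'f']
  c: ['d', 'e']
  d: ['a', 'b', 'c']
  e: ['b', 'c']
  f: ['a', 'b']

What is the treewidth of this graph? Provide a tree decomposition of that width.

Treewidth 2.
One optimal decomposition is:
Bags: B1 = {a, d, f}  B2 = {b, d, f}  B3 = {b, c, d}  B4 = {b, c, e}
Tree: B1–B2, B2–B3, B3–B4

Every bag has size at most 3, so the width is 3 − 1 = 2 and tw(G) ≤ 2. The edges a–f–b–d–a form a cycle, so G is not a tree and its treewidth is at least 2. Combining the bounds, tw(G) = 2.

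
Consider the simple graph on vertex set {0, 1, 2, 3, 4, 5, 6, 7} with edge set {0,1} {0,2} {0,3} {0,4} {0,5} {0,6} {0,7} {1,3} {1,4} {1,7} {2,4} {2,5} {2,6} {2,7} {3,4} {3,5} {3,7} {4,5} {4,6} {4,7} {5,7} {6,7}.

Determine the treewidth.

A width-4 tree decomposition is:
Bags: B1 = {0, 1, 3, 4, 7}  B2 = {0, 3, 4, 5, 7}  B3 = {0, 2, 4, 5, 7}  B4 = {0, 2, 4, 6, 7}
Tree: B1–B2, B2–B3, B3–B4
Every bag has size at most 5, so the width is 5 − 1 = 4 and tw(G) ≤ 4. For the lower bound, the 5 vertices {0, 1, 3, 4, 7} are pairwise adjacent, and any tree decomposition puts a clique entirely inside one bag — forcing width ≥ 4. Therefore the treewidth is 4.

4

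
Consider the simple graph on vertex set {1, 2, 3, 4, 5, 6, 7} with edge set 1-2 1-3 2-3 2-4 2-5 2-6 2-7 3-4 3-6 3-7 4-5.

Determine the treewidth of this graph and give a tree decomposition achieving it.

Treewidth 2.
One optimal decomposition is:
Bags: B1 = {2, 3, 4}  B2 = {1, 2, 3}  B3 = {2, 3, 7}  B4 = {2, 3, 6}  B5 = {2, 4, 5}
Tree: B1–B2, B1–B3, B2–B4, B1–B5

Every bag has size at most 3, so the width is 3 − 1 = 2 and tw(G) ≤ 2. Conversely, {1, 2, 3} is a clique of size 3, and the vertices of any clique must share a bag in every tree decomposition; so some bag has ≥ 3 vertices and tw(G) ≥ 2. Combining the bounds, tw(G) = 2.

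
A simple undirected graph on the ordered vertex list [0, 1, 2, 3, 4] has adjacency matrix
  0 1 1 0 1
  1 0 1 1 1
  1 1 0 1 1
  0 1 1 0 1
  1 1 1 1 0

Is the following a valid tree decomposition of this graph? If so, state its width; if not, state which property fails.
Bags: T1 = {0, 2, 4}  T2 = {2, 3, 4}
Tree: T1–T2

No — vertex 1 appears in no bag.

A tree decomposition must satisfy three properties: every vertex lies in some bag; for every edge, both endpoints lie together in some bag; and for every vertex, the bags containing it form a connected subtree. Here vertex 1 appears in no bag, so the decomposition is invalid.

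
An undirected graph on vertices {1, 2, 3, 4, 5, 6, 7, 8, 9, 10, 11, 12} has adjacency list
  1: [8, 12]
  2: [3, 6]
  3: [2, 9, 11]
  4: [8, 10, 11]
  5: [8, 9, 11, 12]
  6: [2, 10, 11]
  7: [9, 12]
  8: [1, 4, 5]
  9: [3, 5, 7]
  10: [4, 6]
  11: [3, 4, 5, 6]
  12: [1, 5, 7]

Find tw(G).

A width-3 tree decomposition is:
Bags: B1 = {2, 3, 6, 10}  B2 = {3, 6, 10, 11}  B3 = {3, 4, 10, 11}  B4 = {3, 4, 9, 11}  B5 = {4, 5, 9, 11}  B6 = {4, 5, 8, 9}  B7 = {5, 7, 8, 9}  B8 = {5, 7, 8, 12}  B9 = {1, 7, 8, 12}
Tree: B1–B2, B2–B3, B3–B4, B4–B5, B5–B6, B6–B7, B7–B8, B8–B9
Every bag has size at most 4, so the width is 4 − 1 = 3 and tw(G) ≤ 3. For the lower bound: the 4 vertex sets {2,6,10}, {3}, {11}, {4,5,8,9} are disjoint, each induces a connected subgraph, and every pair is joined by at least one edge of G. Contracting each set to a single vertex therefore yields K_{4} as a minor, and since treewidth is minor-monotone, tw(G) ≥ tw(K_{4}) = 3. Therefore the treewidth is 3.

3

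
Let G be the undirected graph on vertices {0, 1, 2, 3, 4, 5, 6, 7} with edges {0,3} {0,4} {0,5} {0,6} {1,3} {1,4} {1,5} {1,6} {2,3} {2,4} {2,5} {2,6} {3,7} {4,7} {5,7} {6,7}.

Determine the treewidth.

4

A width-4 tree decomposition is:
Bags: B1 = {3, 4, 5, 6, 7}  B2 = {0, 3, 4, 5, 6}  B3 = {2, 3, 4, 5, 6}  B4 = {1, 3, 4, 5, 6}
Tree: B1–B2, B2–B3, B3–B4
Each bag holds 5 vertices, so the decomposition has width 4, which upper-bounds the treewidth. For the lower bound: the 5 vertex sets {3,7}, {0,6}, {2,4}, {5}, {1} are disjoint, each induces a connected subgraph, and every pair is joined by at least one edge of G. Contracting each set to a single vertex therefore yields K_{5} as a minor, and since treewidth is minor-monotone, tw(G) ≥ tw(K_{5}) = 4. Therefore the treewidth is 4.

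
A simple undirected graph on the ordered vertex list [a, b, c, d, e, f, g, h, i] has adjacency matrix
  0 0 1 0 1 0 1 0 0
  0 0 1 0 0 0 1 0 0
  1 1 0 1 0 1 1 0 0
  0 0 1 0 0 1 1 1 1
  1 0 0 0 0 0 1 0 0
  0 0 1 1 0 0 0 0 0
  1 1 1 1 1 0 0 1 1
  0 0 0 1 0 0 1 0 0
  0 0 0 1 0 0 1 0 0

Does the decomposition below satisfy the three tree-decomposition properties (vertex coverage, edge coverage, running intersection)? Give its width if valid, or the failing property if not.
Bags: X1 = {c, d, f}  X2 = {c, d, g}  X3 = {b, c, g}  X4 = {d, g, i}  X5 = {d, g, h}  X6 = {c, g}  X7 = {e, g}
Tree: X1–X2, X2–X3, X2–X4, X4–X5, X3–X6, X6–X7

No — vertex a appears in no bag.

A tree decomposition must satisfy three properties: every vertex lies in some bag; for every edge, both endpoints lie together in some bag; and for every vertex, the bags containing it form a connected subtree. Here vertex a appears in no bag, so the decomposition is invalid.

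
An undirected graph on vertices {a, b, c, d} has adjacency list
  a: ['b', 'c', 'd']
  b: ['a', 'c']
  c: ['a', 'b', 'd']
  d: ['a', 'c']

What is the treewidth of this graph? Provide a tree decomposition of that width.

Treewidth 2.
Bags: B1 = {a, b, c}  B2 = {a, c, d}
Tree: B1–B2

Every bag has size at most 3, so the width is 3 − 1 = 2 and tw(G) ≤ 2. Conversely, {a, c, d} is a clique of size 3, and the vertices of any clique must share a bag in every tree decomposition; so some bag has ≥ 3 vertices and tw(G) ≥ 2. Therefore the treewidth is 2.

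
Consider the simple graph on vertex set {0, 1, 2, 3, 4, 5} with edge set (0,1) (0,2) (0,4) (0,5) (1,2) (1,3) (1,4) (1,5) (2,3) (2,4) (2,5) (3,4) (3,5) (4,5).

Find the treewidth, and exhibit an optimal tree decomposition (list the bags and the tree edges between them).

Treewidth 4.
One such decomposition:
Bags: B1 = {1, 2, 3, 4, 5}  B2 = {0, 1, 2, 4, 5}
Tree: B1–B2

Every bag has size at most 5, so the width is 5 − 1 = 4 and tw(G) ≤ 4. Conversely, {0, 1, 2, 4, 5} is a clique of size 5, and the vertices of any clique must share a bag in every tree decomposition; so some bag has ≥ 5 vertices and tw(G) ≥ 4. Hence tw(G) = 4 exactly.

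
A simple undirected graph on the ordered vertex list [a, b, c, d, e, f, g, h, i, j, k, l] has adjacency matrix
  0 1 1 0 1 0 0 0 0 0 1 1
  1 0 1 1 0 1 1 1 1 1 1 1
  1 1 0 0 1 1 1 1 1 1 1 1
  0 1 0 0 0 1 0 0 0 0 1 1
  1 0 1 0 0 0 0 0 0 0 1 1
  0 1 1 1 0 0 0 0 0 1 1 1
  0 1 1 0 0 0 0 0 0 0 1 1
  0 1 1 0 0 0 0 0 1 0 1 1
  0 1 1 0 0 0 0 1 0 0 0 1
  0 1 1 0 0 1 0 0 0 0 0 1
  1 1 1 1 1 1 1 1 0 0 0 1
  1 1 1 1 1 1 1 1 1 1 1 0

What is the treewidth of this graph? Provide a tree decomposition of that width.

Treewidth 4.
One such decomposition:
Bags: B1 = {b, c, h, i, l}  B2 = {b, c, h, k, l}  B3 = {b, c, f, k, l}  B4 = {a, b, c, k, l}  B5 = {b, d, f, k, l}  B6 = {b, c, g, k, l}  B7 = {a, c, e, k, l}  B8 = {b, c, f, j, l}
Tree: B1–B2, B2–B3, B3–B4, B3–B5, B3–B6, B4–B7, B3–B8

Each bag holds 5 vertices, so the decomposition has width 4, which upper-bounds the treewidth. Conversely, {a, c, e, k, l} is a clique of size 5, and the vertices of any clique must share a bag in every tree decomposition; so some bag has ≥ 5 vertices and tw(G) ≥ 4. Hence tw(G) = 4 exactly.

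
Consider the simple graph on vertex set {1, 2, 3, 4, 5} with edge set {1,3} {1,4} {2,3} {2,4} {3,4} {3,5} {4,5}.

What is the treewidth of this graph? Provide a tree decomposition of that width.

Treewidth 2.
Bags: B1 = {1, 3, 4}  B2 = {2, 3, 4}  B3 = {3, 4, 5}
Tree: B1–B2, B2–B3

Every bag has size at most 3, so the width is 3 − 1 = 2 and tw(G) ≤ 2. For the lower bound, the 3 vertices {1, 3, 4} are pairwise adjacent, and any tree decomposition puts a clique entirely inside one bag — forcing width ≥ 2. Hence tw(G) = 2 exactly.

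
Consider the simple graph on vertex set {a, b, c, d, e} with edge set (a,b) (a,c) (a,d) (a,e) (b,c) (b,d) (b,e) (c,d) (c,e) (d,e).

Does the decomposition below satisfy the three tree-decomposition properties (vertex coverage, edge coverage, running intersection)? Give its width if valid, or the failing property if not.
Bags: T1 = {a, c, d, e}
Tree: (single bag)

A tree decomposition must satisfy three properties: every vertex lies in some bag; for every edge, both endpoints lie together in some bag; and for every vertex, the bags containing it form a connected subtree. Here vertex b appears in no bag, so the decomposition is invalid.

No — vertex b appears in no bag.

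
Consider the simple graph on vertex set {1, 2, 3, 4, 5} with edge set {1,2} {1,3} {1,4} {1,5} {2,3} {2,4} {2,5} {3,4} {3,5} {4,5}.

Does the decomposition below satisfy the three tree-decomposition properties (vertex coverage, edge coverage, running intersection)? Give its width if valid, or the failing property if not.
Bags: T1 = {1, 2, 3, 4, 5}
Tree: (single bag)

Every vertex of G appears in some bag (union = {1, 2, 3, 4, 5}); every edge is covered by a bag; and for each vertex v the set of bags containing v is connected in the bag tree. The decomposition is therefore valid. The largest bag has 5 vertices, so the width is 4.

Yes; width 4.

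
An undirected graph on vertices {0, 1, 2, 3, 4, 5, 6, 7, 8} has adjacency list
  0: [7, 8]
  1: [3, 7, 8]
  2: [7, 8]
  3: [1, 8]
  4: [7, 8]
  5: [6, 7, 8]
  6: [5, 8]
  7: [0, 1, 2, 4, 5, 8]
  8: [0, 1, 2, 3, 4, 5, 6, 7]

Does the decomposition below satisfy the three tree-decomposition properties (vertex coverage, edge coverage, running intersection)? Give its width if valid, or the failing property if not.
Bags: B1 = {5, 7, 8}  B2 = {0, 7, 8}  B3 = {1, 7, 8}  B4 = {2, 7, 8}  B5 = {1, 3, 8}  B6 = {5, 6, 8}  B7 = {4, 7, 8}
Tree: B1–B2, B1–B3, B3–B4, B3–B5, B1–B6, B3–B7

Yes; width 2.

Checking the three conditions: (i) the bags cover all of {0, 1, 2, 3, 4, 5, 6, 7, 8}; (ii) for each edge, some bag contains both endpoints; (iii) the bags containing any fixed vertex form a subtree. All hold, so the decomposition is valid with width 3 − 1 = 2.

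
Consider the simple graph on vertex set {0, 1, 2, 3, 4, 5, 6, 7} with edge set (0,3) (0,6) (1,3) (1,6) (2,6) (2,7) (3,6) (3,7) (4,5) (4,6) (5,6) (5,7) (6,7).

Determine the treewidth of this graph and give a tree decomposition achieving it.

Treewidth 2.
One such decomposition:
Bags: B1 = {5, 6, 7}  B2 = {2, 6, 7}  B3 = {4, 5, 6}  B4 = {3, 6, 7}  B5 = {0, 3, 6}  B6 = {1, 3, 6}
Tree: B1–B2, B1–B3, B1–B4, B4–B5, B5–B6

The largest bag has 3 vertices, giving width 2; this decomposition certifies tw(G) ≤ 2. For the lower bound, the 3 vertices {2, 6, 7} are pairwise adjacent, and any tree decomposition puts a clique entirely inside one bag — forcing width ≥ 2. Hence tw(G) = 2 exactly.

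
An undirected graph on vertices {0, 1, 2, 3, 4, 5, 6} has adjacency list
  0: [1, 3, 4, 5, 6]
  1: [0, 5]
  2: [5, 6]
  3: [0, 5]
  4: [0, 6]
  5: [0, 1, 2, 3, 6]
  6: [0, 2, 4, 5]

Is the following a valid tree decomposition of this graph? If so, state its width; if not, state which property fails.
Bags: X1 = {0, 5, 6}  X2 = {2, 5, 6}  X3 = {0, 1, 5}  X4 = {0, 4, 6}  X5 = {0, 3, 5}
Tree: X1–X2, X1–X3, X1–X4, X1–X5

Every vertex of G appears in some bag (union = {0, 1, 2, 3, 4, 5, 6}); every edge is covered by a bag; and for each vertex v the set of bags containing v is connected in the bag tree. The decomposition is therefore valid. The largest bag has 3 vertices, so the width is 2.

Yes; width 2.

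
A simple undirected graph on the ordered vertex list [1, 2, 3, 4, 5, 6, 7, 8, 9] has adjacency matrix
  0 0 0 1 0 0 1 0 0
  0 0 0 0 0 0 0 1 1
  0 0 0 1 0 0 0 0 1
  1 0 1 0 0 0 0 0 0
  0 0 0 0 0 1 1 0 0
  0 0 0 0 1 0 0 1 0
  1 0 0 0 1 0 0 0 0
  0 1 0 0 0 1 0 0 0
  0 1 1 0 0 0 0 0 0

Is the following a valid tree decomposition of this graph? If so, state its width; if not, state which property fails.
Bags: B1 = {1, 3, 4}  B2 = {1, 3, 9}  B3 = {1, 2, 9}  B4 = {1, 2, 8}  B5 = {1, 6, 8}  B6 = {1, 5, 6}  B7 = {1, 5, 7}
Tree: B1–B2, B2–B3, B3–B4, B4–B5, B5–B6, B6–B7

Yes; width 2.

Vertex coverage: the bags together contain {1, 2, 3, 4, 5, 6, 7, 8, 9}, the full vertex set. Edge coverage: each edge of G has both endpoints in at least one bag. Running intersection: for every vertex, the bags containing it form a connected subtree. All three properties hold, so this is a valid tree decomposition of width max|bag| − 1 = 2, and hence tw(G) ≤ 2.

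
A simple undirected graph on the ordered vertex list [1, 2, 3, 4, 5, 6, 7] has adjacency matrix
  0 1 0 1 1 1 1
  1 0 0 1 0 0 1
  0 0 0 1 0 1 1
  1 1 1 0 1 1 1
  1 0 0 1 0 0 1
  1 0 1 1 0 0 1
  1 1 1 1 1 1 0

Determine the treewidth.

A width-3 tree decomposition is:
Bags: B1 = {1, 4, 6, 7}  B2 = {1, 2, 4, 7}  B3 = {1, 4, 5, 7}  B4 = {3, 4, 6, 7}
Tree: B1–B2, B1–B3, B1–B4
The largest bag has 4 vertices, giving width 3; this decomposition certifies tw(G) ≤ 3. For the lower bound, the 4 vertices {1, 2, 4, 7} are pairwise adjacent, and any tree decomposition puts a clique entirely inside one bag — forcing width ≥ 3. Combining the bounds, tw(G) = 3.

3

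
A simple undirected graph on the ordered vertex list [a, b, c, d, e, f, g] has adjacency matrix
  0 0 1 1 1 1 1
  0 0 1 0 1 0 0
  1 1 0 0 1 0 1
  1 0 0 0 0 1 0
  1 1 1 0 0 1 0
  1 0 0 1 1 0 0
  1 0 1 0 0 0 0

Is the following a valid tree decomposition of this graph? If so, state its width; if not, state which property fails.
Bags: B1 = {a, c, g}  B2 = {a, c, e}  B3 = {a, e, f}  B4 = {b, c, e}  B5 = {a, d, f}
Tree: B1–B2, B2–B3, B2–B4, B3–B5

Every vertex of G appears in some bag (union = {a, b, c, d, e, f, g}); every edge is covered by a bag; and for each vertex v the set of bags containing v is connected in the bag tree. The decomposition is therefore valid. The largest bag has 3 vertices, so the width is 2.

Yes; width 2.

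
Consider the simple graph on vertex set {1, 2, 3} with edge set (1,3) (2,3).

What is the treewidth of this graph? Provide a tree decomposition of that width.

Every bag has size at most 2, so the width is 2 − 1 = 1 and tw(G) ≤ 1. Any graph with an edge has treewidth ≥ 1, and G has the edge 3–1. Therefore the treewidth is 1.

Treewidth 1.
Bags: B1 = {1, 3}  B2 = {2, 3}
Tree: B1–B2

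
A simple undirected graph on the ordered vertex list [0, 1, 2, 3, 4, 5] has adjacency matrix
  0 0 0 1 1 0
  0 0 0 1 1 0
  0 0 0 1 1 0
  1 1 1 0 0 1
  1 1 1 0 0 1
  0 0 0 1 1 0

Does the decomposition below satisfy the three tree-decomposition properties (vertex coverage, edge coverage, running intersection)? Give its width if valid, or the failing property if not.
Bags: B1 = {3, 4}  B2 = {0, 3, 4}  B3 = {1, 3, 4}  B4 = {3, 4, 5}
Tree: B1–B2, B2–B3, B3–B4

A tree decomposition must satisfy three properties: every vertex lies in some bag; for every edge, both endpoints lie together in some bag; and for every vertex, the bags containing it form a connected subtree. Here vertex 2 appears in no bag, so the decomposition is invalid.

No — vertex 2 appears in no bag.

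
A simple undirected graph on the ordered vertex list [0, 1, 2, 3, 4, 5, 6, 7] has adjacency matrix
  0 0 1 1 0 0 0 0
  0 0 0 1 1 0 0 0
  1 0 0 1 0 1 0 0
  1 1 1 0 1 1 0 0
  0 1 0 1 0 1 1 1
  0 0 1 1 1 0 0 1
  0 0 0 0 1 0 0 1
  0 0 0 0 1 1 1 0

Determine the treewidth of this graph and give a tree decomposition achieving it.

Treewidth 2.
One such decomposition:
Bags: B1 = {3, 4, 5}  B2 = {2, 3, 5}  B3 = {0, 2, 3}  B4 = {1, 3, 4}  B5 = {4, 5, 7}  B6 = {4, 6, 7}
Tree: B1–B2, B2–B3, B1–B4, B1–B5, B5–B6

Every bag has size at most 3, so the width is 3 − 1 = 2 and tw(G) ≤ 2. On the other hand G contains the 3-clique {1, 3, 4}. A clique must lie in a single bag of any decomposition, so no decomposition can have width below 2. Combining the bounds, tw(G) = 2.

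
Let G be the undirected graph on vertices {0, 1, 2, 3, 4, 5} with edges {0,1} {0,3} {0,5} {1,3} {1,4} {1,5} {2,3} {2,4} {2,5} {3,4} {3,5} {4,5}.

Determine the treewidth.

3

A width-3 tree decomposition is:
Bags: B1 = {1, 3, 4, 5}  B2 = {2, 3, 4, 5}  B3 = {0, 1, 3, 5}
Tree: B1–B2, B1–B3
Every bag has size at most 4, so the width is 4 − 1 = 3 and tw(G) ≤ 3. For the lower bound, the 4 vertices {0, 1, 3, 5} are pairwise adjacent, and any tree decomposition puts a clique entirely inside one bag — forcing width ≥ 3. Combining the bounds, tw(G) = 3.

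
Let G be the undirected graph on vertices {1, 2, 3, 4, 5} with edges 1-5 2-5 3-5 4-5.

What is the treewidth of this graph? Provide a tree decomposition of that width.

Each bag holds 2 vertices, so the decomposition has width 1, which upper-bounds the treewidth. Since G has at least one edge (e.g. 4–5), it is not an edgeless graph, so tw(G) ≥ 1. Hence tw(G) = 1 exactly.

Treewidth 1.
One such decomposition:
Bags: B1 = {4, 5}  B2 = {1, 5}  B3 = {2, 5}  B4 = {3, 5}
Tree: B1–B2, B1–B3, B3–B4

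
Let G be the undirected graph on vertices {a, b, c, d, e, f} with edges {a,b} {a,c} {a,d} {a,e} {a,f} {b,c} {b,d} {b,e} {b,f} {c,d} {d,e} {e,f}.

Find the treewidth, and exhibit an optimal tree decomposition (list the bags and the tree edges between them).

The largest bag has 4 vertices, giving width 3; this decomposition certifies tw(G) ≤ 3. Conversely, {a, b, d, e} is a clique of size 4, and the vertices of any clique must share a bag in every tree decomposition; so some bag has ≥ 4 vertices and tw(G) ≥ 3. Combining the bounds, tw(G) = 3.

Treewidth 3.
One such decomposition:
Bags: B1 = {a, b, c, d}  B2 = {a, b, d, e}  B3 = {a, b, e, f}
Tree: B1–B2, B2–B3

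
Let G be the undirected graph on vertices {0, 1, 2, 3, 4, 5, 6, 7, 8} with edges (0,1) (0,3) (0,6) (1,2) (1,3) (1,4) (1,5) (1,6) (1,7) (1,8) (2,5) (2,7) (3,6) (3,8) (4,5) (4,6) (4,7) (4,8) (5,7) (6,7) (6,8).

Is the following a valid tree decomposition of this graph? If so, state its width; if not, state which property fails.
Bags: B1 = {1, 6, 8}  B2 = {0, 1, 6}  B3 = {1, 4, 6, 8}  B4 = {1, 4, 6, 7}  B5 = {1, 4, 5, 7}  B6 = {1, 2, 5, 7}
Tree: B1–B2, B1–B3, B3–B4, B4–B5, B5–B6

A tree decomposition must satisfy three properties: every vertex lies in some bag; for every edge, both endpoints lie together in some bag; and for every vertex, the bags containing it form a connected subtree. Here vertex 3 appears in no bag, so the decomposition is invalid.

No — vertex 3 appears in no bag.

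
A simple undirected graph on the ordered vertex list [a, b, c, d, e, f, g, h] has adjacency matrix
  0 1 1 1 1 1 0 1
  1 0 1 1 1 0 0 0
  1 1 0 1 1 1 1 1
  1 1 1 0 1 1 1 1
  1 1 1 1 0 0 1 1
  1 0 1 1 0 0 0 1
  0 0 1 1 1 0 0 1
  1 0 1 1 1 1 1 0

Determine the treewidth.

4

A width-4 tree decomposition is:
Bags: B1 = {a, c, d, f, h}  B2 = {a, c, d, e, h}  B3 = {c, d, e, g, h}  B4 = {a, b, c, d, e}
Tree: B1–B2, B2–B3, B2–B4
Each bag holds 5 vertices, so the decomposition has width 4, which upper-bounds the treewidth. On the other hand G contains the 5-clique {c, d, e, g, h}. A clique must lie in a single bag of any decomposition, so no decomposition can have width below 4. Combining the bounds, tw(G) = 4.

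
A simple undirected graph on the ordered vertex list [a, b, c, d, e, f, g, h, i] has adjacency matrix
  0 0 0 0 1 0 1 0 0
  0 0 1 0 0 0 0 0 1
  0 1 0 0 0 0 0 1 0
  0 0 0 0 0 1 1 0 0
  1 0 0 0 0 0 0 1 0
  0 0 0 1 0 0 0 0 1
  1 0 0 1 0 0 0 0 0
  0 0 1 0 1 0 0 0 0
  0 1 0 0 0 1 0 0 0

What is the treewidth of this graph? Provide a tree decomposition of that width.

Treewidth 2.
One such decomposition:
Bags: B1 = {d, f, i}  B2 = {b, d, i}  B3 = {b, c, d}  B4 = {c, d, h}  B5 = {d, e, h}  B6 = {a, d, e}  B7 = {a, d, g}
Tree: B1–B2, B2–B3, B3–B4, B4–B5, B5–B6, B6–B7

Each bag holds 3 vertices, so the decomposition has width 2, which upper-bounds the treewidth. The edges d–f–i–b–c–h–e–a–g–d form a cycle, so G is not a tree and its treewidth is at least 2. Therefore the treewidth is 2.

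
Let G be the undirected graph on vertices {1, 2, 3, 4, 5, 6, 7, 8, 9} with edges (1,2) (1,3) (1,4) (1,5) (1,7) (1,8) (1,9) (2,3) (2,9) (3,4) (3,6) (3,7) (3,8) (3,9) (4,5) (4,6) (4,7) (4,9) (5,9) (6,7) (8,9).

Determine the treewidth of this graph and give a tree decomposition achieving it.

The largest bag has 4 vertices, giving width 3; this decomposition certifies tw(G) ≤ 3. Conversely, {1, 3, 8, 9} is a clique of size 4, and the vertices of any clique must share a bag in every tree decomposition; so some bag has ≥ 4 vertices and tw(G) ≥ 3. Therefore the treewidth is 3.

Treewidth 3.
One such decomposition:
Bags: B1 = {1, 3, 4, 9}  B2 = {1, 4, 5, 9}  B3 = {1, 2, 3, 9}  B4 = {1, 3, 4, 7}  B5 = {1, 3, 8, 9}  B6 = {3, 4, 6, 7}
Tree: B1–B2, B1–B3, B1–B4, B1–B5, B4–B6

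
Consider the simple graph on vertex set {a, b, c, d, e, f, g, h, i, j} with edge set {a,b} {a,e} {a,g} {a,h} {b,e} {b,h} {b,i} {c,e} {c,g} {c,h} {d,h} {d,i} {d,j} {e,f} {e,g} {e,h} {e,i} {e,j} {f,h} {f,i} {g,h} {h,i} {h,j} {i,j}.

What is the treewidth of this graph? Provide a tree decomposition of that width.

Every bag has size at most 4, so the width is 4 − 1 = 3 and tw(G) ≤ 3. Conversely, {d, h, i, j} is a clique of size 4, and the vertices of any clique must share a bag in every tree decomposition; so some bag has ≥ 4 vertices and tw(G) ≥ 3. Therefore the treewidth is 3.

Treewidth 3.
Bags: B1 = {d, h, i, j}  B2 = {e, h, i, j}  B3 = {b, e, h, i}  B4 = {a, b, e, h}  B5 = {e, f, h, i}  B6 = {a, e, g, h}  B7 = {c, e, g, h}
Tree: B1–B2, B2–B3, B3–B4, B2–B5, B4–B6, B6–B7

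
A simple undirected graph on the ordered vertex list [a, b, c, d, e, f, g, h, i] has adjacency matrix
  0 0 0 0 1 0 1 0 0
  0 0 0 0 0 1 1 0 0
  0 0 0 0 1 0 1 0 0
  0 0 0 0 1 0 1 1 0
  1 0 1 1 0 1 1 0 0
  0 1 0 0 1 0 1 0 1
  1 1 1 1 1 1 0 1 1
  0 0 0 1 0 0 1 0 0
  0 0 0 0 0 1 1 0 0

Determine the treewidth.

2

A width-2 tree decomposition is:
Bags: B1 = {a, e, g}  B2 = {d, e, g}  B3 = {e, f, g}  B4 = {f, g, i}  B5 = {b, f, g}  B6 = {c, e, g}  B7 = {d, g, h}
Tree: B1–B2, B1–B3, B3–B4, B3–B5, B3–B6, B2–B7
Every bag has size at most 3, so the width is 3 − 1 = 2 and tw(G) ≤ 2. For the lower bound, the 3 vertices {d, e, g} are pairwise adjacent, and any tree decomposition puts a clique entirely inside one bag — forcing width ≥ 2. The upper and lower bounds meet at 2, so that is the treewidth.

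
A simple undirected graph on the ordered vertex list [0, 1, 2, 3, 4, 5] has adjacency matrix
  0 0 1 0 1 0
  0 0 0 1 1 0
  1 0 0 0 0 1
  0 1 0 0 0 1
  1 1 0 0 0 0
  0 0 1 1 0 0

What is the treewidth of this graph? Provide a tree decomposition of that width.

Every bag has size at most 3, so the width is 3 − 1 = 2 and tw(G) ≤ 2. For the lower bound, G contains the cycle 0–2–5–3–1–4–0, so G is not a forest; only forests have treewidth ≤ 1, hence tw(G) ≥ 2. Hence tw(G) = 2 exactly.

Treewidth 2.
Bags: B1 = {0, 2, 5}  B2 = {0, 3, 5}  B3 = {0, 1, 3}  B4 = {0, 1, 4}
Tree: B1–B2, B2–B3, B3–B4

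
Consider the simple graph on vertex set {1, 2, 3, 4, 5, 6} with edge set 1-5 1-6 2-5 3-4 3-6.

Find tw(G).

1

A width-1 tree decomposition is:
Bags: B1 = {2, 5}  B2 = {1, 5}  B3 = {1, 6}  B4 = {3, 6}  B5 = {3, 4}
Tree: B1–B2, B2–B3, B3–B4, B4–B5
Each bag holds 2 vertices, so the decomposition has width 1, which upper-bounds the treewidth. Any graph with an edge has treewidth ≥ 1, and G has the edge 2–5. The upper and lower bounds meet at 1, so that is the treewidth.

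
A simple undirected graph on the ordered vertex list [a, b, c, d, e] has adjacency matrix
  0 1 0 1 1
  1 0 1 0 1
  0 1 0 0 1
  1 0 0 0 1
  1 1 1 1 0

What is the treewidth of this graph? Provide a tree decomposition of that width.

Treewidth 2.
Bags: B1 = {a, b, e}  B2 = {b, c, e}  B3 = {a, d, e}
Tree: B1–B2, B1–B3

The largest bag has 3 vertices, giving width 2; this decomposition certifies tw(G) ≤ 2. On the other hand G contains the 3-clique {b, c, e}. A clique must lie in a single bag of any decomposition, so no decomposition can have width below 2. Combining the bounds, tw(G) = 2.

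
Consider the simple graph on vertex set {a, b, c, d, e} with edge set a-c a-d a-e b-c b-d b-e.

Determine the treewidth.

A width-2 tree decomposition is:
Bags: B1 = {a, b, d}  B2 = {a, b, c}  B3 = {a, b, e}
Tree: B1–B2, B2–B3
Every bag has size at most 3, so the width is 3 − 1 = 2 and tw(G) ≤ 2. Since d–b–c–a–d is a cycle in G, G is not acyclic. Forests are exactly the graphs of treewidth ≤ 1, so tw(G) ≥ 2. Combining the bounds, tw(G) = 2.

2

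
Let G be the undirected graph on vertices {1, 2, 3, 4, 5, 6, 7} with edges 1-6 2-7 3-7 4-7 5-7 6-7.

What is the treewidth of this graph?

A width-1 tree decomposition is:
Bags: B1 = {2, 7}  B2 = {6, 7}  B3 = {1, 6}  B4 = {5, 7}  B5 = {4, 7}  B6 = {3, 7}
Tree: B1–B2, B2–B3, B2–B4, B2–B5, B2–B6
Each bag holds 2 vertices, so the decomposition has width 1, which upper-bounds the treewidth. G has an edge, so its treewidth is at least 1. Hence tw(G) = 1 exactly.

1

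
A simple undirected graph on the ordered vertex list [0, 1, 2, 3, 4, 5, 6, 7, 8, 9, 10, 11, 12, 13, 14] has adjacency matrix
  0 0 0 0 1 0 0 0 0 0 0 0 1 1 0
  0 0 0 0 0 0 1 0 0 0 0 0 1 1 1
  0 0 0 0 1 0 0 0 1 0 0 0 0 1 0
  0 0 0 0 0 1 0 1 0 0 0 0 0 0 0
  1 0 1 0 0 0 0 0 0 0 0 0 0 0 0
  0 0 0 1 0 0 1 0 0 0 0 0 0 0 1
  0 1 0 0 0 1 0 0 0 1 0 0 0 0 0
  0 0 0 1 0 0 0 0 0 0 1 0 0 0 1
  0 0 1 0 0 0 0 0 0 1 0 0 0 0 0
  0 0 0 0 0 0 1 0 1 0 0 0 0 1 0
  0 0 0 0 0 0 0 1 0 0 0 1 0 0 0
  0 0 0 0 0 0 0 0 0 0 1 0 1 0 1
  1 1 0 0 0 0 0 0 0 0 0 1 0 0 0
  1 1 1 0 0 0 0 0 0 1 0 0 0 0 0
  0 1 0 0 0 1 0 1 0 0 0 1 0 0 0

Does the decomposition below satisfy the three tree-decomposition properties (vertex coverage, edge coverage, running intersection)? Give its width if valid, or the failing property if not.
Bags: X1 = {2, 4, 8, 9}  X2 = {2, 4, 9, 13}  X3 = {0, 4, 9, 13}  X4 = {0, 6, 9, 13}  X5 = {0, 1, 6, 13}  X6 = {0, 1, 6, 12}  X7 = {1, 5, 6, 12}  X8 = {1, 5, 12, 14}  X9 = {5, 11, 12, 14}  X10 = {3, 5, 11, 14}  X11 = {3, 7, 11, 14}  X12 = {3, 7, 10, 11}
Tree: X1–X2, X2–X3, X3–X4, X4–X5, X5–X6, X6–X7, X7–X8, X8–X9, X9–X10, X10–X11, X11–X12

Yes; width 3.

Vertex coverage: the bags together contain {0, 1, 2, 3, 4, 5, 6, 7, 8, 9, 10, 11, 12, 13, 14}, the full vertex set. Edge coverage: each edge of G has both endpoints in at least one bag. Running intersection: for every vertex, the bags containing it form a connected subtree. All three properties hold, so this is a valid tree decomposition of width max|bag| − 1 = 3, and hence tw(G) ≤ 3.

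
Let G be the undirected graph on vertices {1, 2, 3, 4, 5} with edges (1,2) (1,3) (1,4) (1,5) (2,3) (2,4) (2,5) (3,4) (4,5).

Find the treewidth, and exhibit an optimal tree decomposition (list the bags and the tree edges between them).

Each bag holds 4 vertices, so the decomposition has width 3, which upper-bounds the treewidth. For the lower bound, the 4 vertices {1, 2, 3, 4} are pairwise adjacent, and any tree decomposition puts a clique entirely inside one bag — forcing width ≥ 3. The upper and lower bounds meet at 3, so that is the treewidth.

Treewidth 3.
One such decomposition:
Bags: B1 = {1, 2, 4, 5}  B2 = {1, 2, 3, 4}
Tree: B1–B2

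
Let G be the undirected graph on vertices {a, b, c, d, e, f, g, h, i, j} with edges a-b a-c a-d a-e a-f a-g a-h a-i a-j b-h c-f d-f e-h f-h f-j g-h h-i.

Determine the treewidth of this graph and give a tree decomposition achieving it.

Treewidth 2.
Bags: B1 = {a, c, f}  B2 = {a, f, h}  B3 = {a, f, j}  B4 = {a, d, f}  B5 = {a, b, h}  B6 = {a, e, h}  B7 = {a, g, h}  B8 = {a, h, i}
Tree: B1–B2, B2–B3, B1–B4, B2–B5, B5–B6, B2–B7, B2–B8

Every bag has size at most 3, so the width is 3 − 1 = 2 and tw(G) ≤ 2. Conversely, {a, d, f} is a clique of size 3, and the vertices of any clique must share a bag in every tree decomposition; so some bag has ≥ 3 vertices and tw(G) ≥ 2. The upper and lower bounds meet at 2, so that is the treewidth.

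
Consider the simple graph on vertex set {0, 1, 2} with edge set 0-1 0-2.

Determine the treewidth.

1

A width-1 tree decomposition is:
Bags: B1 = {0, 1}  B2 = {0, 2}
Tree: B1–B2
Every bag has size at most 2, so the width is 2 − 1 = 1 and tw(G) ≤ 1. Any graph with an edge has treewidth ≥ 1, and G has the edge 1–0. The upper and lower bounds meet at 1, so that is the treewidth.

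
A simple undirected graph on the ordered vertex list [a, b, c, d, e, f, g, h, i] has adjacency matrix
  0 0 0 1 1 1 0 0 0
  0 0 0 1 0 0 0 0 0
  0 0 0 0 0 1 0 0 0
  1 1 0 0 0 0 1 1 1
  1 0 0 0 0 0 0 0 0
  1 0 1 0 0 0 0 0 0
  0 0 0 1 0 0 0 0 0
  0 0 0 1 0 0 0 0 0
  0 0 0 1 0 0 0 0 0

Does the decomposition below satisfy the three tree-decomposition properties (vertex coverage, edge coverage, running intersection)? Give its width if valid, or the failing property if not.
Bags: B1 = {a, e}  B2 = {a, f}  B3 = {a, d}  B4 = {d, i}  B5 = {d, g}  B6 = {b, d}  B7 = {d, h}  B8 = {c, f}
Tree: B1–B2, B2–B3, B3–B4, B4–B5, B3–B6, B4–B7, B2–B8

Yes; width 1.

Every vertex of G appears in some bag (union = {a, b, c, d, e, f, g, h, i}); every edge is covered by a bag; and for each vertex v the set of bags containing v is connected in the bag tree. The decomposition is therefore valid. The largest bag has 2 vertices, so the width is 1.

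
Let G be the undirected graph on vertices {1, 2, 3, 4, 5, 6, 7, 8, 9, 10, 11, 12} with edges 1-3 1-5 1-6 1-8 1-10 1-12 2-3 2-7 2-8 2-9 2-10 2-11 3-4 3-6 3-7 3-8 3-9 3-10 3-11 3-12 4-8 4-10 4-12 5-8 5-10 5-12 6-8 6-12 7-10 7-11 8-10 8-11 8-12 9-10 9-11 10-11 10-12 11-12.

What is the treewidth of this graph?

4

A width-4 tree decomposition is:
Bags: B1 = {2, 3, 8, 10, 11}  B2 = {3, 8, 10, 11, 12}  B3 = {2, 3, 7, 10, 11}  B4 = {3, 4, 8, 10, 12}  B5 = {1, 3, 8, 10, 12}  B6 = {1, 5, 8, 10, 12}  B7 = {2, 3, 9, 10, 11}  B8 = {1, 3, 6, 8, 12}
Tree: B1–B2, B1–B3, B2–B4, B2–B5, B5–B6, B3–B7, B5–B8
Every bag has size at most 5, so the width is 5 − 1 = 4 and tw(G) ≤ 4. For the lower bound, the 5 vertices {2, 3, 8, 10, 11} are pairwise adjacent, and any tree decomposition puts a clique entirely inside one bag — forcing width ≥ 4. Hence tw(G) = 4 exactly.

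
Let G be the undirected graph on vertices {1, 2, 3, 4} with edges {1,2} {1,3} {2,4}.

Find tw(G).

1

A width-1 tree decomposition is:
Bags: B1 = {2, 4}  B2 = {1, 2}  B3 = {1, 3}
Tree: B1–B2, B2–B3
Every bag has size at most 2, so the width is 2 − 1 = 1 and tw(G) ≤ 1. G has an edge, so its treewidth is at least 1. Therefore the treewidth is 1.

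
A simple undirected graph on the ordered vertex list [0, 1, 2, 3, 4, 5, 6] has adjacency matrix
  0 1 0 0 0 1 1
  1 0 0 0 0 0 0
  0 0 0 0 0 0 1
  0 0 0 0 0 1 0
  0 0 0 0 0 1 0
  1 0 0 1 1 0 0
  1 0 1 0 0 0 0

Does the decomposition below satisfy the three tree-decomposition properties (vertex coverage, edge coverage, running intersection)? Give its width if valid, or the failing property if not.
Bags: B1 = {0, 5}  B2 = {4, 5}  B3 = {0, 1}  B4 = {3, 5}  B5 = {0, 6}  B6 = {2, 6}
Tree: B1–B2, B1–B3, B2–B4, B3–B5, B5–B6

Checking the three conditions: (i) the bags cover all of {0, 1, 2, 3, 4, 5, 6}; (ii) for each edge, some bag contains both endpoints; (iii) the bags containing any fixed vertex form a subtree. All hold, so the decomposition is valid with width 2 − 1 = 1.

Yes; width 1.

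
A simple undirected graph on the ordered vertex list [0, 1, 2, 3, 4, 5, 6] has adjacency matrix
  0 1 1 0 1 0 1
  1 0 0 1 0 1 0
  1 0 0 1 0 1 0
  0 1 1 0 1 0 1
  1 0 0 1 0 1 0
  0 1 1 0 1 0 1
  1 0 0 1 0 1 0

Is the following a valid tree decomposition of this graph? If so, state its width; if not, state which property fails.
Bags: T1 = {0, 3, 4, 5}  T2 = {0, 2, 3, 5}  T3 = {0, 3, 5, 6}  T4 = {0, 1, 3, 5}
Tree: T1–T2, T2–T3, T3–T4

Vertex coverage: the bags together contain {0, 1, 2, 3, 4, 5, 6}, the full vertex set. Edge coverage: each edge of G has both endpoints in at least one bag. Running intersection: for every vertex, the bags containing it form a connected subtree. All three properties hold, so this is a valid tree decomposition of width max|bag| − 1 = 3, and hence tw(G) ≤ 3.

Yes; width 3.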